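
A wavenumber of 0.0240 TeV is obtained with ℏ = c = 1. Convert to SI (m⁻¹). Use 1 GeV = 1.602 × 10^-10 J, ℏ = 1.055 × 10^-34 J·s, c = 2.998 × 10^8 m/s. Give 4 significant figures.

1.216 × 10^17 m⁻¹

Inverse length is [E]/(ℏc).
1 GeV → 1/(ℏc) × (1 GeV in J) = 5.065 × 10^15 m⁻¹.
Convert the energy scale: 0.0240 TeV = 24 GeV.
Result: 24 × 5.065 × 10^15 = 1.216 × 10^17 m⁻¹.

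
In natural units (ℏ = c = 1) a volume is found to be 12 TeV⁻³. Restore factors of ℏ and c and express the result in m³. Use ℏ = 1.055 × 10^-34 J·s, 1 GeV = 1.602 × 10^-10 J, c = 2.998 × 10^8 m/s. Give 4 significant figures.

9.235 × 10^-56 m³

Volume is [L]³ = [E]⁻³·(ℏc)³.
1 GeV⁻³ → (ℏc)³ × (1 GeV in J)⁻³ = 7.696 × 10^-48 m³.
Convert the energy scale: 12 TeV⁻³ = 1.20 × 10^-8 GeV⁻³.
Result: 1.20 × 10^-8 × 7.696 × 10^-48 = 9.235 × 10^-56 m³.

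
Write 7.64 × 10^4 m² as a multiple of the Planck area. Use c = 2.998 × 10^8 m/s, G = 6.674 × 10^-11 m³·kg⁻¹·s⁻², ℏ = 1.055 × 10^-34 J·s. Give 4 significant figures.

Planck area: A_P = ℏG/c³ = 2.613 × 10^-70 m².
7.64 × 10^4 / 2.613 × 10^-70 = 2.924 × 10^74

2.924 × 10^74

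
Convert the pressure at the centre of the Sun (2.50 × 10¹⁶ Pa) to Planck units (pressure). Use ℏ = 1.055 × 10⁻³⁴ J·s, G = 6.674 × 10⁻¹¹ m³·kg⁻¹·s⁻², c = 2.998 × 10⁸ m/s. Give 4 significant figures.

Planck pressure: p_P = c⁷/(ℏG²) = 4.632 × 10¹¹³ Pa.
2.50 × 10¹⁶ / 4.632 × 10¹¹³ = 5.397 × 10⁻⁹⁸

5.397 × 10⁻⁹⁸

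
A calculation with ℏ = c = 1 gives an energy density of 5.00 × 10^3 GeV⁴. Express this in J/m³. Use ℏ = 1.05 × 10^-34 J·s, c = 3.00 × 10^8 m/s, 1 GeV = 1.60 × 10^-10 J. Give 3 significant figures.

1.05 × 10^41 J/m³

[E]/[L]³ = [E]⁴/(ℏc)³; restore (ℏc)⁻³.
1 GeV⁴ → 1/(ℏc)³ × (1 GeV in J)⁴ = 2.10 × 10^37 J/m³.
Result: 5.00 × 10^3 × 2.10 × 10^37 = 1.05 × 10^41 J/m³.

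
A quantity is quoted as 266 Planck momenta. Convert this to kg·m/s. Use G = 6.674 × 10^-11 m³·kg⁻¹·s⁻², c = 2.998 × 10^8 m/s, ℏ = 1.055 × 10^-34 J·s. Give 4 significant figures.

One Planck momentum: p_P = √(ℏc³/G) = 6.527 kg·m/s.
266 × 6.527 kg·m/s = 1.736 × 10^3 kg·m/s

1.736 × 10^3 kg·m/s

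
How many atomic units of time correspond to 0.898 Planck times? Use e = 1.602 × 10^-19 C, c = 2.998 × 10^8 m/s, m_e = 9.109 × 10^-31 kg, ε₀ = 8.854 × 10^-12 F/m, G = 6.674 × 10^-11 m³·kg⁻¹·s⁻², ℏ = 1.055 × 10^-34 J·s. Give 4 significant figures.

Planck time: t_P = √(ℏG/c⁵) = 5.392 × 10^-44 s
atomic unit of time: τ_au = (4πε₀)²ℏ³/(m_e e⁴) = 2.423 × 10^-17 s
0.898 × 5.392 × 10^-44 / 2.423 × 10^-17 = 1.998 × 10^-27

1.998 × 10^-27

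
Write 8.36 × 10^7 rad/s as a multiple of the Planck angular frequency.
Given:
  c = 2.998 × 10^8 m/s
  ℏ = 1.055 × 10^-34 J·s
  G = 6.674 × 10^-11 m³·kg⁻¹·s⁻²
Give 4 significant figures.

Planck angular frequency: ω_P = √(c⁵/(ℏG)) = 1.855 × 10^43 rad/s.
8.36 × 10^7 / 1.855 × 10^43 = 4.508 × 10^-36

4.508 × 10^-36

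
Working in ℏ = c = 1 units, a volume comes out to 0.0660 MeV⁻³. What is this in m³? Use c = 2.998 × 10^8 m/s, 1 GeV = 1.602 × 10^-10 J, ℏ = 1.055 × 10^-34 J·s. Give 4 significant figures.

Volume is [L]³ = [E]⁻³·(ℏc)³.
1 GeV⁻³ → (ℏc)³ × (1 GeV in J)⁻³ = 7.696 × 10^-48 m³.
Convert the energy scale: 0.0660 MeV⁻³ = 6.60 × 10^7 GeV⁻³.
Result: 6.60 × 10^7 × 7.696 × 10^-48 = 5.079 × 10^-40 m³.

5.079 × 10^-40 m³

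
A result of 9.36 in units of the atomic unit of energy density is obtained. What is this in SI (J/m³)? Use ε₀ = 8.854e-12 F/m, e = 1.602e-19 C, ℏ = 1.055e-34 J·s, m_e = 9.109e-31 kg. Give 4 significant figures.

2.742e14 J/m³

One atomic unit of energy density: u_au = E_h/a₀³ = m_e⁴e¹⁰/((4πε₀)⁵ℏ⁸) = 2.929e13 J/m³.
9.36 × 2.929e13 J/m³ = 2.742e14 J/m³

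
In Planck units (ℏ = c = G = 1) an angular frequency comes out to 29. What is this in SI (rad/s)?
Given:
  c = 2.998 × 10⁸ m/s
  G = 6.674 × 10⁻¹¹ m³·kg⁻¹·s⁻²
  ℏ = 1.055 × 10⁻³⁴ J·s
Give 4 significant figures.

5.378 × 10⁴⁴ rad/s

One Planck angular frequency: ω_P = √(c⁵/(ℏG)) = 1.855 × 10⁴³ rad/s.
29 × 1.855 × 10⁴³ rad/s = 5.378 × 10⁴⁴ rad/s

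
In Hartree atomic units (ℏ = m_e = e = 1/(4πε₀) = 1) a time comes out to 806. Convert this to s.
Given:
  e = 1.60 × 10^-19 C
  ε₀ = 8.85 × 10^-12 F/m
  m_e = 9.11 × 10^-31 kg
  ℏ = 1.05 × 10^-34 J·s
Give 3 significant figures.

One atomic unit of time: τ_au = (4πε₀)²ℏ³/(m_e e⁴) = 2.40 × 10^-17 s.
806 × 2.40 × 10^-17 s = 1.93 × 10^-14 s

1.93 × 10^-14 s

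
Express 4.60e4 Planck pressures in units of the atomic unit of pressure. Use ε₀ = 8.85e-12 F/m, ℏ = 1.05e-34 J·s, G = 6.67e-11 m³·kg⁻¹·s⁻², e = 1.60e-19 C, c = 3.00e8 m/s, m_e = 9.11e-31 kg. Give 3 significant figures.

Planck pressure: p_P = c⁷/(ℏG²) = 4.68e113 Pa
atomic unit of pressure: P_au = E_h/a₀³ = m_e⁴e¹⁰/((4πε₀)⁵ℏ⁸) = 3.01e13 Pa
4.60e4 × 4.68e113 / 3.01e13 = 7.15e104

7.15e104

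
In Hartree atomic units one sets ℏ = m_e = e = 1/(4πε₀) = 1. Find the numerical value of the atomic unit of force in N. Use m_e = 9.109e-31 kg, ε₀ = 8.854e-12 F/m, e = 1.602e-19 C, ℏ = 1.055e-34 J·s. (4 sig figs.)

8.220e-8 N

F_au = E_h/a₀ = m_e²e⁶/((4πε₀)³ℏ⁴)
E_h = 4.354e-18 J
a₀ = 5.297e-11 m
E_h/a₀ = 8.220e-8 N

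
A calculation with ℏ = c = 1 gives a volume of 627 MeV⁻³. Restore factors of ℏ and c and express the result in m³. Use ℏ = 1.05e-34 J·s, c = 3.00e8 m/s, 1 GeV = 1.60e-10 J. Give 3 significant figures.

Volume is [L]³ = [E]⁻³·(ℏc)³.
1 GeV⁻³ → (ℏc)³ × (1 GeV in J)⁻³ = 7.63e-48 m³.
Convert the energy scale: 627 MeV⁻³ = 6.27e11 GeV⁻³.
Result: 6.27e11 × 7.63e-48 = 4.78e-36 m³.

4.78e-36 m³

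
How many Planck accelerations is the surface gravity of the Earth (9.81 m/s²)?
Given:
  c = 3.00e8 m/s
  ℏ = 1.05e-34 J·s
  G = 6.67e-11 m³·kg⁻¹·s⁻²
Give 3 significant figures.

Planck acceleration: a_P = √(c⁷/(ℏG)) = 5.59e51 m/s².
9.81 / 5.59e51 = 1.76e-51

1.76e-51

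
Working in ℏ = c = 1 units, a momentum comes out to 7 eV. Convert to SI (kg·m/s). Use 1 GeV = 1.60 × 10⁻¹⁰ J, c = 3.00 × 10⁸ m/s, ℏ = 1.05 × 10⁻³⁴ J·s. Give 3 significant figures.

Momentum is [E]/c; divide by c.
1 GeV → 1/c × (1 GeV in J) = 5.33 × 10⁻¹⁹ kg·m/s.
Convert the energy scale: 7 eV = 7.00 × 10⁻⁹ GeV.
Result: 7.00 × 10⁻⁹ × 5.33 × 10⁻¹⁹ = 3.73 × 10⁻²⁷ kg·m/s.

3.73 × 10⁻²⁷ kg·m/s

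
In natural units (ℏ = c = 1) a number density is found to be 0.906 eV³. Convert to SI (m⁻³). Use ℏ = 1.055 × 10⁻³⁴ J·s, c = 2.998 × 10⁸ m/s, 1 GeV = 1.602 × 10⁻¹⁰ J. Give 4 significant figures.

1.177 × 10²⁰ m⁻³

Number density is [L]⁻³ = [E]³/(ℏc)³.
1 GeV³ → 1/(ℏc)³ × (1 GeV in J)³ = 1.299 × 10⁴⁷ m⁻³.
Convert the energy scale: 0.906 eV³ = 9.06 × 10⁻²⁸ GeV³.
Result: 9.06 × 10⁻²⁸ × 1.299 × 10⁴⁷ = 1.177 × 10²⁰ m⁻³.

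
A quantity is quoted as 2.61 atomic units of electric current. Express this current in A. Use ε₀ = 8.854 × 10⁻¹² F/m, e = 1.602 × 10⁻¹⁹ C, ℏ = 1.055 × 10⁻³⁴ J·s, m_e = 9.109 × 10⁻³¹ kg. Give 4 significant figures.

One atomic unit of electric current: I_au = e E_h/ℏ = m_e e⁵/((4πε₀)²ℏ³) = 6.612 × 10⁻³ A.
2.61 × 6.612 × 10⁻³ A = 0.01726 A

0.01726 A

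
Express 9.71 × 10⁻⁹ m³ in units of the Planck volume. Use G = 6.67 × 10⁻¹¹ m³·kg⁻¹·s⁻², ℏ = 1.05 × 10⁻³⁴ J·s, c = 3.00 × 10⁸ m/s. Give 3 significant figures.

Planck volume: V_P = (ℏG/c³)^(3/2) = 4.18 × 10⁻¹⁰⁵ m³.
9.71 × 10⁻⁹ / 4.18 × 10⁻¹⁰⁵ = 2.32 × 10⁹⁶

2.32 × 10⁹⁶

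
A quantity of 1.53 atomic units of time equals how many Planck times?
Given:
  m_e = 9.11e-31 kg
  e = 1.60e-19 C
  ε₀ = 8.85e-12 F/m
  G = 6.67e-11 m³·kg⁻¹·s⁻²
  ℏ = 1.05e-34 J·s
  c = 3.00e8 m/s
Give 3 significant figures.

6.83e26

atomic unit of time: τ_au = (4πε₀)²ℏ³/(m_e e⁴) = 2.40e-17 s
Planck time: t_P = √(ℏG/c⁵) = 5.37e-44 s
1.53 × 2.40e-17 / 5.37e-44 = 6.83e26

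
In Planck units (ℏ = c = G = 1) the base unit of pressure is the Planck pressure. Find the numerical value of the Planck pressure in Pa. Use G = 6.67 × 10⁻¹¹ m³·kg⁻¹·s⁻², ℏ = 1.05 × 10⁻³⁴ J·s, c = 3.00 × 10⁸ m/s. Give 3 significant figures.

p_P = c⁷/(ℏG²)
  = 2.19 × 10⁵⁹ / 4.67 × 10⁻⁵⁵
  = 4.68 × 10¹¹³ Pa

4.68 × 10¹¹³ Pa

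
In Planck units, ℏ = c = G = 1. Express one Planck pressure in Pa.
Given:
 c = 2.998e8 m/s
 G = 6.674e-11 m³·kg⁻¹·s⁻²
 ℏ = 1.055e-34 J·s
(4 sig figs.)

Dimensional analysis gives p_P = c⁷/(ℏG²).
  = 2.177e59 / 4.699e-55
  = 4.632e113 Pa

4.632e113 Pa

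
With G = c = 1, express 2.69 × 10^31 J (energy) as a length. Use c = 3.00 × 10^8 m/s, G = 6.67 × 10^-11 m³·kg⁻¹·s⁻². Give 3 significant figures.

2.22 × 10^-13 m

Energy → length via G/c⁴.
2.69 × 10^31 J × (G/c⁴) = 2.22 × 10^-13 m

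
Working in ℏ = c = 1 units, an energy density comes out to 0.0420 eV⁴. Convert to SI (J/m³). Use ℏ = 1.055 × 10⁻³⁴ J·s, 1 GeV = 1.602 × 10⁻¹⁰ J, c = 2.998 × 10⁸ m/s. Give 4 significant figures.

0.8743 J/m³

[E]/[L]³ = [E]⁴/(ℏc)³; restore (ℏc)⁻³.
1 GeV⁴ → 1/(ℏc)³ × (1 GeV in J)⁴ = 2.082 × 10³⁷ J/m³.
Convert the energy scale: 0.0420 eV⁴ = 4.20 × 10⁻³⁸ GeV⁴.
Result: 4.20 × 10⁻³⁸ × 2.082 × 10³⁷ = 0.8743 J/m³.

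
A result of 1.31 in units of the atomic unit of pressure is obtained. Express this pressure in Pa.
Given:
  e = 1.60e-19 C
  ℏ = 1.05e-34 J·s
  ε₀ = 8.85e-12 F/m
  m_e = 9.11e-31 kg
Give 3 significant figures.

3.95e13 Pa

One atomic unit of pressure: P_au = E_h/a₀³ = m_e⁴e¹⁰/((4πε₀)⁵ℏ⁸) = 3.01e13 Pa.
1.31 × 3.01e13 Pa = 3.95e13 Pa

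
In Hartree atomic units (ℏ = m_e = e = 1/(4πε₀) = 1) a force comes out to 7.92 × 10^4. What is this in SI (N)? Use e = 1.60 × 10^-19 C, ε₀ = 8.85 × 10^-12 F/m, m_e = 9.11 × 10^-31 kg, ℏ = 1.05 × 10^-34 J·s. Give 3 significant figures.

6.60 × 10^-3 N

One atomic unit of force: F_au = E_h/a₀ = m_e²e⁶/((4πε₀)³ℏ⁴) = 8.33 × 10^-8 N.
7.92 × 10^4 × 8.33 × 10^-8 N = 6.60 × 10^-3 N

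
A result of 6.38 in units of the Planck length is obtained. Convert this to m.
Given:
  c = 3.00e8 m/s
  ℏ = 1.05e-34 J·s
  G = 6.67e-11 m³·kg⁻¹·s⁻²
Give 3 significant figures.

1.03e-34 m

One Planck length: ℓ_P = √(ℏG/c³) = 1.61e-35 m.
6.38 × 1.61e-35 m = 1.03e-34 m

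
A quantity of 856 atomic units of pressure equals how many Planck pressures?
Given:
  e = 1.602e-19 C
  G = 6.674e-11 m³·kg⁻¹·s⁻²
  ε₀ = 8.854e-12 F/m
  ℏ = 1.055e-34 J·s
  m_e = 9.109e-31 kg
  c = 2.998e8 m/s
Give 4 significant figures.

5.413e-98

atomic unit of pressure: P_au = E_h/a₀³ = m_e⁴e¹⁰/((4πε₀)⁵ℏ⁸) = 2.929e13 Pa
Planck pressure: p_P = c⁷/(ℏG²) = 4.632e113 Pa
856 × 2.929e13 / 4.632e113 = 5.413e-98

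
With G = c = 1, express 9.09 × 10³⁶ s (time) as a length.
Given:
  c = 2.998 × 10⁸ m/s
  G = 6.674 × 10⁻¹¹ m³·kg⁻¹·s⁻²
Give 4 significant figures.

Time → length via c.
9.09 × 10³⁶ s × (c) = 2.725 × 10⁴⁵ m

2.725 × 10⁴⁵ m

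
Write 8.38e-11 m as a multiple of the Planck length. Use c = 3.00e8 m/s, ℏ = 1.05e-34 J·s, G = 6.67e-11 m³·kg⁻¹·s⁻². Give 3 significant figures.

5.20e24

Planck length: ℓ_P = √(ℏG/c³) = 1.61e-35 m.
8.38e-11 / 1.61e-35 = 5.20e24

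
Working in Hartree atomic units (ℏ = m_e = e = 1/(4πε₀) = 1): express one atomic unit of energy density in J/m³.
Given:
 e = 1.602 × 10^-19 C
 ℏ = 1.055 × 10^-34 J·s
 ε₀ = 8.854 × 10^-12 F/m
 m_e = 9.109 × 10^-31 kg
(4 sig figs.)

Dimensional analysis gives u_au = E_h/a₀³ = m_e⁴e¹⁰/((4πε₀)⁵ℏ⁸).
E_h = 4.354 × 10^-18 J
a₀ = 5.297 × 10^-11 m
E_h/a₀³ = 2.929 × 10^13 J/m³

2.929 × 10^13 J/m³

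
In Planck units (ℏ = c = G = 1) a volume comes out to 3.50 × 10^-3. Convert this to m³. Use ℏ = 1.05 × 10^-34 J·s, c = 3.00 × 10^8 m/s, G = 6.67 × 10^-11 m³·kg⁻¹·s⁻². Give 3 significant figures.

One Planck volume: V_P = (ℏG/c³)^(3/2) = 4.18 × 10^-105 m³.
3.50 × 10^-3 × 4.18 × 10^-105 m³ = 1.46 × 10^-107 m³

1.46 × 10^-107 m³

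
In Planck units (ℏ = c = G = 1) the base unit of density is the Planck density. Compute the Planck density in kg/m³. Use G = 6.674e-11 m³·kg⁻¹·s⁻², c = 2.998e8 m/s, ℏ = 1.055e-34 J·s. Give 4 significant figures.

ρ_P = c⁵/(ℏG²)
  = 2.422e42 / 4.699e-55
  = 5.154e96 kg/m³

5.154e96 kg/m³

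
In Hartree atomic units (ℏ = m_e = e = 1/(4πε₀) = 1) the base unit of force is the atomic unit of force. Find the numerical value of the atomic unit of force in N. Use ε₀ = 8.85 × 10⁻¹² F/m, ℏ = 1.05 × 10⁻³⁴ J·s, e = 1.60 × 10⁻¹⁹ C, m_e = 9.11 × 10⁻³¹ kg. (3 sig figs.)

F_au = E_h/a₀ = m_e²e⁶/((4πε₀)³ℏ⁴)
E_h = 4.38 × 10⁻¹⁸ J
a₀ = 5.26 × 10⁻¹¹ m
E_h/a₀ = 8.33 × 10⁻⁸ N

8.33 × 10⁻⁸ N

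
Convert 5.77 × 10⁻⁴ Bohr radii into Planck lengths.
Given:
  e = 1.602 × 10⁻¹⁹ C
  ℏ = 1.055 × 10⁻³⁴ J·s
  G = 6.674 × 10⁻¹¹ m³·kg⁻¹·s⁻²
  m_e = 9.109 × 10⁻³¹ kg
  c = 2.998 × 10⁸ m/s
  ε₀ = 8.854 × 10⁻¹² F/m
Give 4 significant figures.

Bohr radius: a₀ = 4πε₀ℏ²/(m_e e²) = 5.297 × 10⁻¹¹ m
Planck length: ℓ_P = √(ℏG/c³) = 1.616 × 10⁻³⁵ m
5.77 × 10⁻⁴ × 5.297 × 10⁻¹¹ / 1.616 × 10⁻³⁵ = 1.891 × 10²¹

1.891 × 10²¹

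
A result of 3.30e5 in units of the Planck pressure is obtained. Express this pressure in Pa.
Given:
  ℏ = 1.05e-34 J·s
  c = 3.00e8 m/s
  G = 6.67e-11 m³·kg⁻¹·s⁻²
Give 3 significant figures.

One Planck pressure: p_P = c⁷/(ℏG²) = 4.68e113 Pa.
3.30e5 × 4.68e113 Pa = 1.54e119 Pa

1.54e119 Pa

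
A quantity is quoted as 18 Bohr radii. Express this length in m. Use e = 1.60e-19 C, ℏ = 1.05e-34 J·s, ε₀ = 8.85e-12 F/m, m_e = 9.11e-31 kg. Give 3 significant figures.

One Bohr radius: a₀ = 4πε₀ℏ²/(m_e e²) = 5.26e-11 m.
18 × 5.26e-11 m = 9.46e-10 m

9.46e-10 m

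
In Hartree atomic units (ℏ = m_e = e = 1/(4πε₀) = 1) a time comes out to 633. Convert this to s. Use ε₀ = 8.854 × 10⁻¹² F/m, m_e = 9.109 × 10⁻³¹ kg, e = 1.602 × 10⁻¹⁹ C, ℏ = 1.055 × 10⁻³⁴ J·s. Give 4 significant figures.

One atomic unit of time: τ_au = (4πε₀)²ℏ³/(m_e e⁴) = 2.423 × 10⁻¹⁷ s.
633 × 2.423 × 10⁻¹⁷ s = 1.534 × 10⁻¹⁴ s

1.534 × 10⁻¹⁴ s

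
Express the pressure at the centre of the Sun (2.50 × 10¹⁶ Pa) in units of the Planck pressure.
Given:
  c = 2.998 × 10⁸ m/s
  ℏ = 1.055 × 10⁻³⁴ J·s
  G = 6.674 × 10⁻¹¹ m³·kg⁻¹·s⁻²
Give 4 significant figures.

Planck pressure: p_P = c⁷/(ℏG²) = 4.632 × 10¹¹³ Pa.
2.50 × 10¹⁶ / 4.632 × 10¹¹³ = 5.397 × 10⁻⁹⁸

5.397 × 10⁻⁹⁸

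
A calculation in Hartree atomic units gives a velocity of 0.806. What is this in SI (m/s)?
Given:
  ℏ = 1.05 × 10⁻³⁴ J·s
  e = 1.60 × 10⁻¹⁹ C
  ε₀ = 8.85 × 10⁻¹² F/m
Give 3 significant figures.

One atomic unit of velocity: v_au = e²/(4πε₀ℏ) = 2.19 × 10⁶ m/s.
0.806 × 2.19 × 10⁶ m/s = 1.77 × 10⁶ m/s

1.77 × 10⁶ m/s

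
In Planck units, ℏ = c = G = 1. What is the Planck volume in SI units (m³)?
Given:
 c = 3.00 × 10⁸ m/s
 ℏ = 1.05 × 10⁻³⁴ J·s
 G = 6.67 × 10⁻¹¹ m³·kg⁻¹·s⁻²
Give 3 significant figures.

Dimensional analysis gives V_P = (ℏG/c³)^(3/2).
  = √(1.75 × 10⁻²⁰⁹)
  = 4.18 × 10⁻¹⁰⁵ m³

4.18 × 10⁻¹⁰⁵ m³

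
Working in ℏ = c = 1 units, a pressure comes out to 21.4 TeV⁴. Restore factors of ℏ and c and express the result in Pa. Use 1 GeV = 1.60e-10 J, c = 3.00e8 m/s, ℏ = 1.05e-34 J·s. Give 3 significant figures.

4.49e50 Pa

Pressure is [E]/[L]³ = [E]⁴/(ℏc)³.
1 GeV⁴ → 1/(ℏc)³ × (1 GeV in J)⁴ = 2.10e37 Pa.
Convert the energy scale: 21.4 TeV⁴ = 2.14e13 GeV⁴.
Result: 2.14e13 × 2.10e37 = 4.49e50 Pa.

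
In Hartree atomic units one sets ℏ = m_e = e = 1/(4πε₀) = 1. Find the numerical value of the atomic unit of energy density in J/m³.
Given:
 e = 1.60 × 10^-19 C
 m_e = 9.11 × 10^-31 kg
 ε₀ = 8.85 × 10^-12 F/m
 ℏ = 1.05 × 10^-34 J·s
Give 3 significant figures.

3.01 × 10^13 J/m³

u_au = E_h/a₀³ = m_e⁴e¹⁰/((4πε₀)⁵ℏ⁸)
E_h = 4.38 × 10^-18 J
a₀ = 5.26 × 10^-11 m
E_h/a₀³ = 3.01 × 10^13 J/m³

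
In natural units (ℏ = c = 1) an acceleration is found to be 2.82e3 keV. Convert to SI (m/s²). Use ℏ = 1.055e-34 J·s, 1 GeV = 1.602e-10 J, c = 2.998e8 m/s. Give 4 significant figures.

1.284e30 m/s²

Acceleration is [L]/[T]² = c·[E]/ℏ.
1 GeV → c/ℏ × (1 GeV in J) = 4.552e32 m/s².
Convert the energy scale: 2.82e3 keV = 2.82e-3 GeV.
Result: 2.82e-3 × 4.552e32 = 1.284e30 m/s².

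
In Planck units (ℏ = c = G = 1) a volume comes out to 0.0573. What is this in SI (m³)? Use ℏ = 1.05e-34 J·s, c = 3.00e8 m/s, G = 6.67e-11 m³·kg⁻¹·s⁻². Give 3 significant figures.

2.39e-106 m³

One Planck volume: V_P = (ℏG/c³)^(3/2) = 4.18e-105 m³.
0.0573 × 4.18e-105 m³ = 2.39e-106 m³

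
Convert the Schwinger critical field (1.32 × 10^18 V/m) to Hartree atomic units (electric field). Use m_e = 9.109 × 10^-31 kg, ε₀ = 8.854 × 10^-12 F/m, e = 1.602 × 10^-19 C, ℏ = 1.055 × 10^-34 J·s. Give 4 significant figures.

atomic unit of electric field: E_au = E_h/(e a₀) = m_e²e⁵/((4πε₀)³ℏ⁴) = 5.131 × 10^11 V/m.
1.32 × 10^18 / 5.131 × 10^11 = 2.573 × 10^6

2.573 × 10^6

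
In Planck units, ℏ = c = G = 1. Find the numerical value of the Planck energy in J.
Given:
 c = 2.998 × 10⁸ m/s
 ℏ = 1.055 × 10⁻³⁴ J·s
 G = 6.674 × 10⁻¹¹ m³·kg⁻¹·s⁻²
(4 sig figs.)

From ℏ = c = G = 1 the energy scale is E_P = √(ℏc⁵/G).
  = √(3.828 × 10¹⁸)
  = 1.957 × 10⁹ J

1.957 × 10⁹ J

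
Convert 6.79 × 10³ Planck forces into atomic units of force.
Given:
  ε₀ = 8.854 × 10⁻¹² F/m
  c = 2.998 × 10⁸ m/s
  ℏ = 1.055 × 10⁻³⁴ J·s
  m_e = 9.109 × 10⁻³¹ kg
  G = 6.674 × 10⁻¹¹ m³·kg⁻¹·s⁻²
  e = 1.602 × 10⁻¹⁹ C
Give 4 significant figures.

Planck force: F_P = c⁴/G = 1.210 × 10⁴⁴ N
atomic unit of force: F_au = E_h/a₀ = m_e²e⁶/((4πε₀)³ℏ⁴) = 8.220 × 10⁻⁸ N
6.79 × 10³ × 1.210 × 10⁴⁴ / 8.220 × 10⁻⁸ = 9.999 × 10⁵⁴

9.999 × 10⁵⁴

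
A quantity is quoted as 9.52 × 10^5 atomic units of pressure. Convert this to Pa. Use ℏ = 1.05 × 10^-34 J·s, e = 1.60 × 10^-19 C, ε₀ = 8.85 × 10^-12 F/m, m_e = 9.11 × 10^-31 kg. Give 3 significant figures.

One atomic unit of pressure: P_au = E_h/a₀³ = m_e⁴e¹⁰/((4πε₀)⁵ℏ⁸) = 3.01 × 10^13 Pa.
9.52 × 10^5 × 3.01 × 10^13 Pa = 2.87 × 10^19 Pa

2.87 × 10^19 Pa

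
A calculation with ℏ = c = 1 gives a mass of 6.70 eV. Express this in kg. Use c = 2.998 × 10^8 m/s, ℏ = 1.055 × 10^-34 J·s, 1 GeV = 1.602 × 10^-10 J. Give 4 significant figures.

1.194 × 10^-35 kg

Mass is [E]/c²; divide by c².
1 GeV → 1/c² × (1 GeV in J) = 1.782 × 10^-27 kg.
Convert the energy scale: 6.70 eV = 6.70 × 10^-9 GeV.
Result: 6.70 × 10^-9 × 1.782 × 10^-27 = 1.194 × 10^-35 kg.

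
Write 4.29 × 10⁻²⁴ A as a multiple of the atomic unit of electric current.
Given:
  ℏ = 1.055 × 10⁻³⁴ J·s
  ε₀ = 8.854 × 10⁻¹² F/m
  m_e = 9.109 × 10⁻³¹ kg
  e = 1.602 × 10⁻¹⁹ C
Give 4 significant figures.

atomic unit of electric current: I_au = e E_h/ℏ = m_e e⁵/((4πε₀)²ℏ³) = 6.612 × 10⁻³ A.
4.29 × 10⁻²⁴ / 6.612 × 10⁻³ = 6.488 × 10⁻²²

6.488 × 10⁻²²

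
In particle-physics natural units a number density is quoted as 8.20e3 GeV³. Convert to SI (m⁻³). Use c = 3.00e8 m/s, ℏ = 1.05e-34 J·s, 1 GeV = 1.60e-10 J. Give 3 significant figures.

Number density is [L]⁻³ = [E]³/(ℏc)³.
1 GeV³ → 1/(ℏc)³ × (1 GeV in J)³ = 1.31e47 m⁻³.
Result: 8.20e3 × 1.31e47 = 1.07e51 m⁻³.

1.07e51 m⁻³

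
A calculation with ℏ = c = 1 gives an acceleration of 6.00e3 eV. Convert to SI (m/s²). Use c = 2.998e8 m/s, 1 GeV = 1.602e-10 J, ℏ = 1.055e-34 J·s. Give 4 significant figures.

2.731e27 m/s²

Acceleration is [L]/[T]² = c·[E]/ℏ.
1 GeV → c/ℏ × (1 GeV in J) = 4.552e32 m/s².
Convert the energy scale: 6.00e3 eV = 6.00e-6 GeV.
Result: 6.00e-6 × 4.552e32 = 2.731e27 m/s².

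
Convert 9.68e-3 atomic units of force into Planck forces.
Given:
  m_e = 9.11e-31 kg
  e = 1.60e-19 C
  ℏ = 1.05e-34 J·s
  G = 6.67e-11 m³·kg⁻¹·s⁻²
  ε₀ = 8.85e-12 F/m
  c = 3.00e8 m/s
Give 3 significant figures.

6.64e-54

atomic unit of force: F_au = E_h/a₀ = m_e²e⁶/((4πε₀)³ℏ⁴) = 8.33e-8 N
Planck force: F_P = c⁴/G = 1.21e44 N
9.68e-3 × 8.33e-8 / 1.21e44 = 6.64e-54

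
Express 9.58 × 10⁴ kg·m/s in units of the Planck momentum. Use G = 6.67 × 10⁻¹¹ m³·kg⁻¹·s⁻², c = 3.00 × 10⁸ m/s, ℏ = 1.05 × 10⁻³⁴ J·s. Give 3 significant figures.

Planck momentum: p_P = √(ℏc³/G) = 6.52 kg·m/s.
9.58 × 10⁴ / 6.52 = 1.47 × 10⁴

1.47 × 10⁴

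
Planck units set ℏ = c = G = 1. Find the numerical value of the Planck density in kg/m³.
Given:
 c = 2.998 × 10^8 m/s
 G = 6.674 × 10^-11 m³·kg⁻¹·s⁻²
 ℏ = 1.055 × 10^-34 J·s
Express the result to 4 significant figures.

5.154 × 10^96 kg/m³

Dimensional analysis gives ρ_P = c⁵/(ℏG²).
  = 2.422 × 10^42 / 4.699 × 10^-55
  = 5.154 × 10^96 kg/m³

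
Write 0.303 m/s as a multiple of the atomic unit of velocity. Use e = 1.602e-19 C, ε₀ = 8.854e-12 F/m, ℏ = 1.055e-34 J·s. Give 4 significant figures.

atomic unit of velocity: v_au = e²/(4πε₀ℏ) = 2.186e6 m/s.
0.303 / 2.186e6 = 1.386e-7

1.386e-7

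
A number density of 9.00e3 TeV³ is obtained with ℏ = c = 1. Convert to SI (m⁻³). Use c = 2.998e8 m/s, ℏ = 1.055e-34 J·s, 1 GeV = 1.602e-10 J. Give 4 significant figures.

Number density is [L]⁻³ = [E]³/(ℏc)³.
1 GeV³ → 1/(ℏc)³ × (1 GeV in J)³ = 1.299e47 m⁻³.
Convert the energy scale: 9.00e3 TeV³ = 9.00e12 GeV³.
Result: 9.00e12 × 1.299e47 = 1.169e60 m⁻³.

1.169e60 m⁻³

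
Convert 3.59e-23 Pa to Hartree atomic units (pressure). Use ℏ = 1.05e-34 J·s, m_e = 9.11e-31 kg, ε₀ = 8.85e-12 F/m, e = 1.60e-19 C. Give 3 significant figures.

1.19e-36

atomic unit of pressure: P_au = E_h/a₀³ = m_e⁴e¹⁰/((4πε₀)⁵ℏ⁸) = 3.01e13 Pa.
3.59e-23 / 3.01e13 = 1.19e-36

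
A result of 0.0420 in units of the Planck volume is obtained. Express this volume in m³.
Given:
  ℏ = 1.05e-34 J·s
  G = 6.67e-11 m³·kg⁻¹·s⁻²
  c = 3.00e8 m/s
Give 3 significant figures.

One Planck volume: V_P = (ℏG/c³)^(3/2) = 4.18e-105 m³.
0.0420 × 4.18e-105 m³ = 1.75e-106 m³

1.75e-106 m³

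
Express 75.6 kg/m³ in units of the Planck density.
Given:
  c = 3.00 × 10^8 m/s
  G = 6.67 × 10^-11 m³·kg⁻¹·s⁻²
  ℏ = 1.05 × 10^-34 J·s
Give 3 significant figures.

Planck density: ρ_P = c⁵/(ℏG²) = 5.20 × 10^96 kg/m³.
75.6 / 5.20 × 10^96 = 1.45 × 10^-95

1.45 × 10^-95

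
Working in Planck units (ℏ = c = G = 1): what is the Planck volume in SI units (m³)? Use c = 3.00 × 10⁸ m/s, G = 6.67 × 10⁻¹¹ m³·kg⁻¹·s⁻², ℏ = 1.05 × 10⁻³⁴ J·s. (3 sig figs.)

From ℏ = c = G = 1 the volume scale is V_P = (ℏG/c³)^(3/2).
  = √(1.75 × 10⁻²⁰⁹)
  = 4.18 × 10⁻¹⁰⁵ m³

4.18 × 10⁻¹⁰⁵ m³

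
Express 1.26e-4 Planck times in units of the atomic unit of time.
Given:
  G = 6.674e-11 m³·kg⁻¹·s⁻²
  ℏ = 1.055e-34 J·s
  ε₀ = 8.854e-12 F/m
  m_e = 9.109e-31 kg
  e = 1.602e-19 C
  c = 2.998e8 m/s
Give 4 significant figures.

2.804e-31

Planck time: t_P = √(ℏG/c⁵) = 5.392e-44 s
atomic unit of time: τ_au = (4πε₀)²ℏ³/(m_e e⁴) = 2.423e-17 s
1.26e-4 × 5.392e-44 / 2.423e-17 = 2.804e-31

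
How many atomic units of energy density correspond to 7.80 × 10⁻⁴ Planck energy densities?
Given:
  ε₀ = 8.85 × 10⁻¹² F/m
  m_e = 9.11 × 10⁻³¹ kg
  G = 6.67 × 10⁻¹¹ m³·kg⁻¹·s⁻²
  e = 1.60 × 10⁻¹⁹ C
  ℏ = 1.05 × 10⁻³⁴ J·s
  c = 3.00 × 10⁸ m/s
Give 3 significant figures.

Planck energy density: u_P = c⁷/(ℏG²) = 4.68 × 10¹¹³ J/m³
atomic unit of energy density: u_au = E_h/a₀³ = m_e⁴e¹⁰/((4πε₀)⁵ℏ⁸) = 3.01 × 10¹³ J/m³
7.80 × 10⁻⁴ × 4.68 × 10¹¹³ / 3.01 × 10¹³ = 1.21 × 10⁹⁷

1.21 × 10⁹⁷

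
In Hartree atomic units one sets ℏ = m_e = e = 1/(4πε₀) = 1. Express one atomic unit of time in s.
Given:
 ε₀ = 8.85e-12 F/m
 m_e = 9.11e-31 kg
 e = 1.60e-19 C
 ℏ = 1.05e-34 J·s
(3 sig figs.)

τ_au = (4πε₀)²ℏ³/(m_e e⁴)
E_h = 4.38e-18 J
ℏ/E_h = 2.40e-17 s

2.40e-17 s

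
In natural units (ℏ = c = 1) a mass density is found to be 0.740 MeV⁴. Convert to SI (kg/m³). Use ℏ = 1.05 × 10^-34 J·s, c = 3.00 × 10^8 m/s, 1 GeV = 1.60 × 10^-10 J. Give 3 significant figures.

1.72 × 10^8 kg/m³

Mass density is [E]/(c²[L]³) = [E]⁴/(ℏ³c⁵).
1 GeV⁴ → 1/(ℏ³c⁵) × (1 GeV in J)⁴ = 2.33 × 10^20 kg/m³.
Convert the energy scale: 0.740 MeV⁴ = 7.40 × 10^-13 GeV⁴.
Result: 7.40 × 10^-13 × 2.33 × 10^20 = 1.72 × 10^8 kg/m³.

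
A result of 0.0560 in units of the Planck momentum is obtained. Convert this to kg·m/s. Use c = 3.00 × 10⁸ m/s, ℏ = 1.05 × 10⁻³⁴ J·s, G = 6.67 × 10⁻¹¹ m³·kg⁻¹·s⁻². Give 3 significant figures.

One Planck momentum: p_P = √(ℏc³/G) = 6.52 kg·m/s.
0.0560 × 6.52 kg·m/s = 0.365 kg·m/s

0.365 kg·m/s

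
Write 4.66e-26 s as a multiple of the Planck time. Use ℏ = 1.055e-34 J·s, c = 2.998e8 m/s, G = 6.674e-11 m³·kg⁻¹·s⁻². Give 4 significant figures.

8.643e17

Planck time: t_P = √(ℏG/c⁵) = 5.392e-44 s.
4.66e-26 / 5.392e-44 = 8.643e17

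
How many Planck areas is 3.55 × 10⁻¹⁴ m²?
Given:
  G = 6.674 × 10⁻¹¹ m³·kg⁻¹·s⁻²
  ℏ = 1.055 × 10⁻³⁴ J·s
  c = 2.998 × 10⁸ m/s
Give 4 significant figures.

1.359 × 10⁵⁶

Planck area: A_P = ℏG/c³ = 2.613 × 10⁻⁷⁰ m².
3.55 × 10⁻¹⁴ / 2.613 × 10⁻⁷⁰ = 1.359 × 10⁵⁶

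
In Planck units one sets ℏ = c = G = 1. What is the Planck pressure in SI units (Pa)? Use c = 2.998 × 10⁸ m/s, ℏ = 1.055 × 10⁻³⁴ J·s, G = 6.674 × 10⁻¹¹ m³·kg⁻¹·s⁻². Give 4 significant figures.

p_P = c⁷/(ℏG²)
  = 2.177 × 10⁵⁹ / 4.699 × 10⁻⁵⁵
  = 4.632 × 10¹¹³ Pa

4.632 × 10¹¹³ Pa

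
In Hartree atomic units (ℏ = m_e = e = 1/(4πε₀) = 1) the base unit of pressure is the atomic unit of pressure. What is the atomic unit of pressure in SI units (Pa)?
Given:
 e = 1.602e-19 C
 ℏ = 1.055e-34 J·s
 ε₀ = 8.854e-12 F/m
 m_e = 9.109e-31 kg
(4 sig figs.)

P_au = E_h/a₀³ = m_e⁴e¹⁰/((4πε₀)⁵ℏ⁸)
E_h = 4.354e-18 J
a₀ = 5.297e-11 m
E_h/a₀³ = 2.929e13 Pa

2.929e13 Pa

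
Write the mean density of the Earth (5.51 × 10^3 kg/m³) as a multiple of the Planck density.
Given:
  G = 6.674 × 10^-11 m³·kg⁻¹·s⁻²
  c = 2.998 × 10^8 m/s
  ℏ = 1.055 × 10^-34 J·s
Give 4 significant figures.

Planck density: ρ_P = c⁵/(ℏG²) = 5.154 × 10^96 kg/m³.
5.51 × 10^3 / 5.154 × 10^96 = 1.069 × 10^-93

1.069 × 10^-93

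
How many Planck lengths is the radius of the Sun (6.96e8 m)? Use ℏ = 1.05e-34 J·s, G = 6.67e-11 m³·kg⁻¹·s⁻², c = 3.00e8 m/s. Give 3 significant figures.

4.32e43

Planck length: ℓ_P = √(ℏG/c³) = 1.61e-35 m.
6.96e8 / 1.61e-35 = 4.32e43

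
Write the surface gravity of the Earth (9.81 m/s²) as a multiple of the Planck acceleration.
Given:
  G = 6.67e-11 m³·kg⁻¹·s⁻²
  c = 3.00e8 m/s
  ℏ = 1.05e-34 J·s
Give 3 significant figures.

1.76e-51

Planck acceleration: a_P = √(c⁷/(ℏG)) = 5.59e51 m/s².
9.81 / 5.59e51 = 1.76e-51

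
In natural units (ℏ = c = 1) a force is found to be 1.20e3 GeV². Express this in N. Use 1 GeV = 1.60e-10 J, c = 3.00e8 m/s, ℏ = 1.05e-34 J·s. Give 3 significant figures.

9.75e8 N

Force is [E]/[L] = [E]²/(ℏc); restore (ℏc)⁻¹.
1 GeV² → 1/(ℏc) × (1 GeV in J)² = 8.13e5 N.
Result: 1.20e3 × 8.13e5 = 9.75e8 N.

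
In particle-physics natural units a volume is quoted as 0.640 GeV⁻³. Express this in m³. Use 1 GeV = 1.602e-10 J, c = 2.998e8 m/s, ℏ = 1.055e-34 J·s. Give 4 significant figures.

Volume is [L]³ = [E]⁻³·(ℏc)³.
1 GeV⁻³ → (ℏc)³ × (1 GeV in J)⁻³ = 7.696e-48 m³.
Result: 0.640 × 7.696e-48 = 4.925e-48 m³.

4.925e-48 m³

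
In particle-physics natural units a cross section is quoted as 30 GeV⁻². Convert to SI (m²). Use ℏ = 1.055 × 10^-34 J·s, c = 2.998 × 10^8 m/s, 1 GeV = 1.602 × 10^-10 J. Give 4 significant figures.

Area is [L]² = [E]⁻²·(ℏc)²; restore (ℏc)².
1 GeV⁻² → (ℏc)² × (1 GeV in J)⁻² = 3.898 × 10^-32 m².
Result: 30 × 3.898 × 10^-32 = 1.169 × 10^-30 m².

1.169 × 10^-30 m²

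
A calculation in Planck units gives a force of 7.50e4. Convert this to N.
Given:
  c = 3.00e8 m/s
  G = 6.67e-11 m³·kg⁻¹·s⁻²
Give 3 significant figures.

One Planck force: F_P = c⁴/G = 1.21e44 N.
7.50e4 × 1.21e44 N = 9.11e48 N

9.11e48 N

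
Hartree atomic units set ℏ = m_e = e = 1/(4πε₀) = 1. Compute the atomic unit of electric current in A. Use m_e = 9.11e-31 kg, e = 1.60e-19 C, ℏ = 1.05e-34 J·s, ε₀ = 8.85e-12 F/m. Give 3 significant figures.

From ℏ = m_e = e = 1/(4πε₀) = 1 the current scale is I_au = e E_h/ℏ = m_e e⁵/((4πε₀)²ℏ³).
E_h = 4.38e-18 J
e·E_h/ℏ = 6.67e-3 A

6.67e-3 A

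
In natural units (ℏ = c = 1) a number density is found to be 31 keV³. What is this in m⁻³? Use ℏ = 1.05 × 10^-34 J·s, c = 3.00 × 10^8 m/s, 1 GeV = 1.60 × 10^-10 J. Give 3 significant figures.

Number density is [L]⁻³ = [E]³/(ℏc)³.
1 GeV³ → 1/(ℏc)³ × (1 GeV in J)³ = 1.31 × 10^47 m⁻³.
Convert the energy scale: 31 keV³ = 3.10 × 10^-17 GeV³.
Result: 3.10 × 10^-17 × 1.31 × 10^47 = 4.06 × 10^30 m⁻³.

4.06 × 10^30 m⁻³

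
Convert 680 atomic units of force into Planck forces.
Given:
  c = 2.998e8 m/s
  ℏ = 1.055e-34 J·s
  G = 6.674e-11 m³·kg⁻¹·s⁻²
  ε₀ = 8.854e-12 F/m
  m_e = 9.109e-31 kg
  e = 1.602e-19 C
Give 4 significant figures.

4.618e-49

atomic unit of force: F_au = E_h/a₀ = m_e²e⁶/((4πε₀)³ℏ⁴) = 8.220e-8 N
Planck force: F_P = c⁴/G = 1.210e44 N
680 × 8.220e-8 / 1.210e44 = 4.618e-49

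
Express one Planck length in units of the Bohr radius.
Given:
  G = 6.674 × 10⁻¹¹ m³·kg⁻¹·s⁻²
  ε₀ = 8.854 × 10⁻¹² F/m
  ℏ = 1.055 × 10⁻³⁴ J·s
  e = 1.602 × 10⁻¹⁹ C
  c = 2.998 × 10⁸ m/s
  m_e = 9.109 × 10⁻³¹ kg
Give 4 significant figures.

Planck length: ℓ_P = √(ℏG/c³) = 1.616 × 10⁻³⁵ m
Bohr radius: a₀ = 4πε₀ℏ²/(m_e e²) = 5.297 × 10⁻¹¹ m
ratio = 1.616 × 10⁻³⁵ / 5.297 × 10⁻¹¹ = 3.051 × 10⁻²⁵

3.051 × 10⁻²⁵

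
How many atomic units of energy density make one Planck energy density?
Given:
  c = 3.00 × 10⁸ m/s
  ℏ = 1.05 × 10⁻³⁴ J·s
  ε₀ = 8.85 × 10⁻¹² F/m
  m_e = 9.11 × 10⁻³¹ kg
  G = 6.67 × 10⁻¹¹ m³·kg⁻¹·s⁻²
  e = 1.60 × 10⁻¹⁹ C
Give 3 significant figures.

Planck energy density: u_P = c⁷/(ℏG²) = 4.68 × 10¹¹³ J/m³
atomic unit of energy density: u_au = E_h/a₀³ = m_e⁴e¹⁰/((4πε₀)⁵ℏ⁸) = 3.01 × 10¹³ J/m³
ratio = 4.68 × 10¹¹³ / 3.01 × 10¹³ = 1.55 × 10¹⁰⁰

1.55 × 10¹⁰⁰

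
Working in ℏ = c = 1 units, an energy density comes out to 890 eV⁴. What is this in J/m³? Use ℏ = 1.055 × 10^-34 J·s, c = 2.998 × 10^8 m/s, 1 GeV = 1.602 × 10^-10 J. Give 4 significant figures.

[E]/[L]³ = [E]⁴/(ℏc)³; restore (ℏc)⁻³.
1 GeV⁴ → 1/(ℏc)³ × (1 GeV in J)⁴ = 2.082 × 10^37 J/m³.
Convert the energy scale: 890 eV⁴ = 8.90 × 10^-34 GeV⁴.
Result: 8.90 × 10^-34 × 2.082 × 10^37 = 1.853 × 10^4 J/m³.

1.853 × 10^4 J/m³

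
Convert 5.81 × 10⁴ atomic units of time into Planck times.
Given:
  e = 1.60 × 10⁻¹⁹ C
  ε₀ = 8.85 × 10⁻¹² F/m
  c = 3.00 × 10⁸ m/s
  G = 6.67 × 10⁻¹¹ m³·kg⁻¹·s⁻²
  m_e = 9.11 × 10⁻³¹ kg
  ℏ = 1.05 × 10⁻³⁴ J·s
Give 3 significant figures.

2.60 × 10³¹

atomic unit of time: τ_au = (4πε₀)²ℏ³/(m_e e⁴) = 2.40 × 10⁻¹⁷ s
Planck time: t_P = √(ℏG/c⁵) = 5.37 × 10⁻⁴⁴ s
5.81 × 10⁴ × 2.40 × 10⁻¹⁷ / 5.37 × 10⁻⁴⁴ = 2.60 × 10³¹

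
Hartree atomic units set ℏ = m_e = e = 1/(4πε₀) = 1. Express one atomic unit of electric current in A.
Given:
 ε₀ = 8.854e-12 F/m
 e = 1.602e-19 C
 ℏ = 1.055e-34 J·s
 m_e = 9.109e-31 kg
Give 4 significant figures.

From ℏ = m_e = e = 1/(4πε₀) = 1 the current scale is I_au = e E_h/ℏ = m_e e⁵/((4πε₀)²ℏ³).
E_h = 4.354e-18 J
e·E_h/ℏ = 6.612e-3 A

6.612e-3 A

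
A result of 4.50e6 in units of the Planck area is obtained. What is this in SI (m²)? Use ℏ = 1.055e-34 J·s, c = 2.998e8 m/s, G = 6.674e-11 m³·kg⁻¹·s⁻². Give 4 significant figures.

One Planck area: A_P = ℏG/c³ = 2.613e-70 m².
4.50e6 × 2.613e-70 m² = 1.176e-63 m²

1.176e-63 m²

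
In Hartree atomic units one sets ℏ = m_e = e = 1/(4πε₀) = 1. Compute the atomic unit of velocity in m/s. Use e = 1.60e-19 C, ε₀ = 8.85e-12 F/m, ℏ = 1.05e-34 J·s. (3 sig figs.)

2.19e6 m/s

v_au = e²/(4πε₀ℏ)
  = 2.56e-38 / 1.17e-44
  = 2.19e6 m/s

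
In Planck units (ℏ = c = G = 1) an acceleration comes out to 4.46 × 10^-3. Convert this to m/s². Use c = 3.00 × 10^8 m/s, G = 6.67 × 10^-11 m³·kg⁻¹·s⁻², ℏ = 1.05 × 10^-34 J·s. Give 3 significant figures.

2.49 × 10^49 m/s²

One Planck acceleration: a_P = √(c⁷/(ℏG)) = 5.59 × 10^51 m/s².
4.46 × 10^-3 × 5.59 × 10^51 m/s² = 2.49 × 10^49 m/s²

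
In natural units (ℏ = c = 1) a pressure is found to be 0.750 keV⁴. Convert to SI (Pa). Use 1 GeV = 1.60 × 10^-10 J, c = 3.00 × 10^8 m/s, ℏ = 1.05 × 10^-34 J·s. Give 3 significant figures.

1.57 × 10^13 Pa

Pressure is [E]/[L]³ = [E]⁴/(ℏc)³.
1 GeV⁴ → 1/(ℏc)³ × (1 GeV in J)⁴ = 2.10 × 10^37 Pa.
Convert the energy scale: 0.750 keV⁴ = 7.50 × 10^-25 GeV⁴.
Result: 7.50 × 10^-25 × 2.10 × 10^37 = 1.57 × 10^13 Pa.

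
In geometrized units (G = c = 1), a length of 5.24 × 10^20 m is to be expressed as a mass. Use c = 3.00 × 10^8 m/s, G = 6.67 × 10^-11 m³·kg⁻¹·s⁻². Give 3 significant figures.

7.07 × 10^47 kg

Length → mass via c²/G.
5.24 × 10^20 m × (c²/G) = 7.07 × 10^47 kg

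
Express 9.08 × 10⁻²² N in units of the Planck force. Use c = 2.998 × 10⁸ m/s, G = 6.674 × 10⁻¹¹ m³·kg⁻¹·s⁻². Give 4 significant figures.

7.501 × 10⁻⁶⁶

Planck force: F_P = c⁴/G = 1.210 × 10⁴⁴ N.
9.08 × 10⁻²² / 1.210 × 10⁴⁴ = 7.501 × 10⁻⁶⁶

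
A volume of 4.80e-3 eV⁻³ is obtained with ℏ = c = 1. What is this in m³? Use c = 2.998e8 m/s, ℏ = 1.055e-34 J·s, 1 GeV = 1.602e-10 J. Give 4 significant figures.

3.694e-23 m³

Volume is [L]³ = [E]⁻³·(ℏc)³.
1 GeV⁻³ → (ℏc)³ × (1 GeV in J)⁻³ = 7.696e-48 m³.
Convert the energy scale: 4.80e-3 eV⁻³ = 4.80e24 GeV⁻³.
Result: 4.80e24 × 7.696e-48 = 3.694e-23 m³.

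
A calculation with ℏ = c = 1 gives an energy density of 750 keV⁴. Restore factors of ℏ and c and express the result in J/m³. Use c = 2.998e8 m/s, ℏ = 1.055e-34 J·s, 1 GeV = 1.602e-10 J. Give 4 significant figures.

1.561e16 J/m³

[E]/[L]³ = [E]⁴/(ℏc)³; restore (ℏc)⁻³.
1 GeV⁴ → 1/(ℏc)³ × (1 GeV in J)⁴ = 2.082e37 J/m³.
Convert the energy scale: 750 keV⁴ = 7.50e-22 GeV⁴.
Result: 7.50e-22 × 2.082e37 = 1.561e16 J/m³.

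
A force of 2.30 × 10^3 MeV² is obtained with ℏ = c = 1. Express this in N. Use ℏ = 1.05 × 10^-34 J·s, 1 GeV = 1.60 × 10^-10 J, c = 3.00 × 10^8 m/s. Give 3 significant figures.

Force is [E]/[L] = [E]²/(ℏc); restore (ℏc)⁻¹.
1 GeV² → 1/(ℏc) × (1 GeV in J)² = 8.13 × 10^5 N.
Convert the energy scale: 2.30 × 10^3 MeV² = 2.30 × 10^-3 GeV².
Result: 2.30 × 10^-3 × 8.13 × 10^5 = 1.87 × 10^3 N.

1.87 × 10^3 N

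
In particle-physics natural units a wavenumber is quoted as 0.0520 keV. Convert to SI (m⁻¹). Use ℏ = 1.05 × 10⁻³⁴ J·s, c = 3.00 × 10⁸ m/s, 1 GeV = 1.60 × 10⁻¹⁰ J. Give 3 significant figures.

Inverse length is [E]/(ℏc).
1 GeV → 1/(ℏc) × (1 GeV in J) = 5.08 × 10¹⁵ m⁻¹.
Convert the energy scale: 0.0520 keV = 5.20 × 10⁻⁸ GeV.
Result: 5.20 × 10⁻⁸ × 5.08 × 10¹⁵ = 2.64 × 10⁸ m⁻¹.

2.64 × 10⁸ m⁻¹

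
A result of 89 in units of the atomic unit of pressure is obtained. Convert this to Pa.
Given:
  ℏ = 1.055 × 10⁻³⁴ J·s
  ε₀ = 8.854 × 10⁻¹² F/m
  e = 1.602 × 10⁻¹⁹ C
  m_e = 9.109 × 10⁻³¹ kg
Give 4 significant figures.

One atomic unit of pressure: P_au = E_h/a₀³ = m_e⁴e¹⁰/((4πε₀)⁵ℏ⁸) = 2.929 × 10¹³ Pa.
89 × 2.929 × 10¹³ Pa = 2.607 × 10¹⁵ Pa

2.607 × 10¹⁵ Pa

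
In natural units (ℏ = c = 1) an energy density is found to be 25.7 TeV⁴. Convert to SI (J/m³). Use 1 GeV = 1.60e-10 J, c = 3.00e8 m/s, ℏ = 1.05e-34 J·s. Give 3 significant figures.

5.39e50 J/m³

[E]/[L]³ = [E]⁴/(ℏc)³; restore (ℏc)⁻³.
1 GeV⁴ → 1/(ℏc)³ × (1 GeV in J)⁴ = 2.10e37 J/m³.
Convert the energy scale: 25.7 TeV⁴ = 2.57e13 GeV⁴.
Result: 2.57e13 × 2.10e37 = 5.39e50 J/m³.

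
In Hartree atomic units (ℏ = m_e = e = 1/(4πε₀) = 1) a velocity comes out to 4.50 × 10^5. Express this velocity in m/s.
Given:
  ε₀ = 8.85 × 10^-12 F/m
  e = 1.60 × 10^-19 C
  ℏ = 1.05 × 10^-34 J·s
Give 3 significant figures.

9.87 × 10^11 m/s

One atomic unit of velocity: v_au = e²/(4πε₀ℏ) = 2.19 × 10^6 m/s.
4.50 × 10^5 × 2.19 × 10^6 m/s = 9.87 × 10^11 m/s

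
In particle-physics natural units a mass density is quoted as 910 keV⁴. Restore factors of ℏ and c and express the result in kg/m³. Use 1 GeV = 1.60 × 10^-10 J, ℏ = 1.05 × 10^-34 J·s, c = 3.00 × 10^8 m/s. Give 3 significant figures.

Mass density is [E]/(c²[L]³) = [E]⁴/(ℏ³c⁵).
1 GeV⁴ → 1/(ℏ³c⁵) × (1 GeV in J)⁴ = 2.33 × 10^20 kg/m³.
Convert the energy scale: 910 keV⁴ = 9.10 × 10^-22 GeV⁴.
Result: 9.10 × 10^-22 × 2.33 × 10^20 = 0.212 kg/m³.

0.212 kg/m³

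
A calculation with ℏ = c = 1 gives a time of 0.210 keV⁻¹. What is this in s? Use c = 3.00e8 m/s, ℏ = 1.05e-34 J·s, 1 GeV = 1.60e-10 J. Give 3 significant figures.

1.38e-19 s

A time is [E]⁻¹ in ℏ=c=1; restore one factor of ℏ.
1 GeV⁻¹ → ℏ × (1 GeV in J)⁻¹ = 6.56e-25 s.
Convert the energy scale: 0.210 keV⁻¹ = 2.10e5 GeV⁻¹.
Result: 2.10e5 × 6.56e-25 = 1.38e-19 s.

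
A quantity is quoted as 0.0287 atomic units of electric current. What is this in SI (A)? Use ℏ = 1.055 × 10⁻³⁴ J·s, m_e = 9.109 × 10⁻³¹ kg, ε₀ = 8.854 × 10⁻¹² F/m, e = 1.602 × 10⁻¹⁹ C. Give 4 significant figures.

One atomic unit of electric current: I_au = e E_h/ℏ = m_e e⁵/((4πε₀)²ℏ³) = 6.612 × 10⁻³ A.
0.0287 × 6.612 × 10⁻³ A = 1.898 × 10⁻⁴ A

1.898 × 10⁻⁴ A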